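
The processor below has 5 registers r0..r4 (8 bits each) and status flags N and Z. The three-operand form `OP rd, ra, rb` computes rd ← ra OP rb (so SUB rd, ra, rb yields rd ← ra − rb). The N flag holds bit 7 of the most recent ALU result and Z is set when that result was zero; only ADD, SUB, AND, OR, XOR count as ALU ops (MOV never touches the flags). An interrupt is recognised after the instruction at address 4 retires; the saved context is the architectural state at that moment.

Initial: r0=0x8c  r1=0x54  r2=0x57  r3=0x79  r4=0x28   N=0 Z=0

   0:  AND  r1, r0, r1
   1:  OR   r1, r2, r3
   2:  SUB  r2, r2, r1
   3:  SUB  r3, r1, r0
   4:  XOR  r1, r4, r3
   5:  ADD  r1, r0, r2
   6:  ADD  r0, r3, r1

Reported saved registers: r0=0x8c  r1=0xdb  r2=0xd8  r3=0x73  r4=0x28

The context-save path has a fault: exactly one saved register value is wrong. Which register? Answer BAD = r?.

after  0: r0=0x8c r1=0x04 r2=0x57 r3=0x79 r4=0x28  N=0 Z=0
after  1: r0=0x8c r1=0x7f r2=0x57 r3=0x79 r4=0x28  N=0 Z=0
after  2: r0=0x8c r1=0x7f r2=0xd8 r3=0x79 r4=0x28  N=1 Z=0
after  3: r0=0x8c r1=0x7f r2=0xd8 r3=0xf3 r4=0x28  N=1 Z=0
after  4: r0=0x8c r1=0xdb r2=0xd8 r3=0xf3 r4=0x28  N=1 Z=0
-- IRQ taken; context saved, return-PC = 5 --
mismatch: r3: reported 0x73 vs actual 0xf3

BAD = r3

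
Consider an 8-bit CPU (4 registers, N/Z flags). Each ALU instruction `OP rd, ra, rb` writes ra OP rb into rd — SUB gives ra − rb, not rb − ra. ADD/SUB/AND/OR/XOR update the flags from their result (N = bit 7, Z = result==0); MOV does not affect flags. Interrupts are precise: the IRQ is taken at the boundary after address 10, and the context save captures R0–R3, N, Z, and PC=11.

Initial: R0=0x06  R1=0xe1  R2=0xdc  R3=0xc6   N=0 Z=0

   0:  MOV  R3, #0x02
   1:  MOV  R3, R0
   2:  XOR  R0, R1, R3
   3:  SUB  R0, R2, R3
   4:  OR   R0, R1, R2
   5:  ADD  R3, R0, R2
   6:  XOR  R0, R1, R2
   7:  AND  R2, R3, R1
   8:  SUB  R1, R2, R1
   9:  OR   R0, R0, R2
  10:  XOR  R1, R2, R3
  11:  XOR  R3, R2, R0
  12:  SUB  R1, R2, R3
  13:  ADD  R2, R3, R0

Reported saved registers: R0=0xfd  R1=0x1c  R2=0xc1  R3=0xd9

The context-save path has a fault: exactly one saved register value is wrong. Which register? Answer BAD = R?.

after  0: R0=0x06 R1=0xe1 R2=0xdc R3=0x02  N=0 Z=0
after  1: R0=0x06 R1=0xe1 R2=0xdc R3=0x06  N=0 Z=0
after  2: R0=0xe7 R1=0xe1 R2=0xdc R3=0x06  N=1 Z=0
after  3: R0=0xd6 R1=0xe1 R2=0xdc R3=0x06  N=1 Z=0
after  4: R0=0xfd R1=0xe1 R2=0xdc R3=0x06  N=1 Z=0
after  5: R0=0xfd R1=0xe1 R2=0xdc R3=0xd9  N=1 Z=0
after  6: R0=0x3d R1=0xe1 R2=0xdc R3=0xd9  N=0 Z=0
after  7: R0=0x3d R1=0xe1 R2=0xc1 R3=0xd9  N=1 Z=0
after  8: R0=0x3d R1=0xe0 R2=0xc1 R3=0xd9  N=1 Z=0
after  9: R0=0xfd R1=0xe0 R2=0xc1 R3=0xd9  N=1 Z=0
after 10: R0=0xfd R1=0x18 R2=0xc1 R3=0xd9  N=0 Z=0
-- IRQ taken; context saved, return-PC = 11 --
mismatch: R1: reported 0x1c vs actual 0x18

BAD = R1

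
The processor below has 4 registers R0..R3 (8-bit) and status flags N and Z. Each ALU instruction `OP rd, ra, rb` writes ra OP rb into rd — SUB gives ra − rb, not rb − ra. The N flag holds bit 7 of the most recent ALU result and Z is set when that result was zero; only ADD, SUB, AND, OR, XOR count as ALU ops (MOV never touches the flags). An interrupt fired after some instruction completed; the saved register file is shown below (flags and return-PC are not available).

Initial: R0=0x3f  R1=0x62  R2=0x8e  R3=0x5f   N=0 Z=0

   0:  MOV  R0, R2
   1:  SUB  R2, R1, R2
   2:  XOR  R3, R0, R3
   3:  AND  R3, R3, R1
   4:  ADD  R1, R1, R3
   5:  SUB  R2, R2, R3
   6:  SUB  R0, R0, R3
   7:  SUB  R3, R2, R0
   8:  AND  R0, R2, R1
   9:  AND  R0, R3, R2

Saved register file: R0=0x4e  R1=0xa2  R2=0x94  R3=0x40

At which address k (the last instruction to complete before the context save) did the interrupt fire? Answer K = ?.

K = 6

after  0: R0=0x8e R1=0x62 R2=0x8e R3=0x5f  N=0 Z=0
after  1: R0=0x8e R1=0x62 R2=0xd4 R3=0x5f  N=1 Z=0
after  2: R0=0x8e R1=0x62 R2=0xd4 R3=0xd1  N=1 Z=0
after  3: R0=0x8e R1=0x62 R2=0xd4 R3=0x40  N=0 Z=0
after  4: R0=0x8e R1=0xa2 R2=0xd4 R3=0x40  N=1 Z=0
after  5: R0=0x8e R1=0xa2 R2=0x94 R3=0x40  N=1 Z=0
after  6: R0=0x4e R1=0xa2 R2=0x94 R3=0x40  N=0 Z=0
-- IRQ taken; context saved, return-PC = 7 --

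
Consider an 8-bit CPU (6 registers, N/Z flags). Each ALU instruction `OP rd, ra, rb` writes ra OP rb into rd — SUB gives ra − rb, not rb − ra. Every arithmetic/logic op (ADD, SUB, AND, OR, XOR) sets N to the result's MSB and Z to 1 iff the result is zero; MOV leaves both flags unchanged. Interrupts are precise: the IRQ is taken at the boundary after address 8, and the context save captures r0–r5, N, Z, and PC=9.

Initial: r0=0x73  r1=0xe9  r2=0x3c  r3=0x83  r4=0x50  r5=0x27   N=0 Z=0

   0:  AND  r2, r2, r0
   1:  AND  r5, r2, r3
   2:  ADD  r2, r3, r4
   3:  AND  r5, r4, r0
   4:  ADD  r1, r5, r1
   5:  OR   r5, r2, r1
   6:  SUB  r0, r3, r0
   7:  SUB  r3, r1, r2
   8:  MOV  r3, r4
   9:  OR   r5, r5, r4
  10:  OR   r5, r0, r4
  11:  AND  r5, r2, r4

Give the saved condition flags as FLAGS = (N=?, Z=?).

FLAGS = (N=0, Z=0)

after  0: r0=0x73 r1=0xe9 r2=0x30 r3=0x83 r4=0x50 r5=0x27  N=0 Z=0
after  1: r0=0x73 r1=0xe9 r2=0x30 r3=0x83 r4=0x50 r5=0x00  N=0 Z=1
after  2: r0=0x73 r1=0xe9 r2=0xd3 r3=0x83 r4=0x50 r5=0x00  N=1 Z=0
after  3: r0=0x73 r1=0xe9 r2=0xd3 r3=0x83 r4=0x50 r5=0x50  N=0 Z=0
after  4: r0=0x73 r1=0x39 r2=0xd3 r3=0x83 r4=0x50 r5=0x50  N=0 Z=0
after  5: r0=0x73 r1=0x39 r2=0xd3 r3=0x83 r4=0x50 r5=0xfb  N=1 Z=0
after  6: r0=0x10 r1=0x39 r2=0xd3 r3=0x83 r4=0x50 r5=0xfb  N=0 Z=0
after  7: r0=0x10 r1=0x39 r2=0xd3 r3=0x66 r4=0x50 r5=0xfb  N=0 Z=0
after  8: r0=0x10 r1=0x39 r2=0xd3 r3=0x50 r4=0x50 r5=0xfb  N=0 Z=0
-- IRQ taken; context saved, return-PC = 9 --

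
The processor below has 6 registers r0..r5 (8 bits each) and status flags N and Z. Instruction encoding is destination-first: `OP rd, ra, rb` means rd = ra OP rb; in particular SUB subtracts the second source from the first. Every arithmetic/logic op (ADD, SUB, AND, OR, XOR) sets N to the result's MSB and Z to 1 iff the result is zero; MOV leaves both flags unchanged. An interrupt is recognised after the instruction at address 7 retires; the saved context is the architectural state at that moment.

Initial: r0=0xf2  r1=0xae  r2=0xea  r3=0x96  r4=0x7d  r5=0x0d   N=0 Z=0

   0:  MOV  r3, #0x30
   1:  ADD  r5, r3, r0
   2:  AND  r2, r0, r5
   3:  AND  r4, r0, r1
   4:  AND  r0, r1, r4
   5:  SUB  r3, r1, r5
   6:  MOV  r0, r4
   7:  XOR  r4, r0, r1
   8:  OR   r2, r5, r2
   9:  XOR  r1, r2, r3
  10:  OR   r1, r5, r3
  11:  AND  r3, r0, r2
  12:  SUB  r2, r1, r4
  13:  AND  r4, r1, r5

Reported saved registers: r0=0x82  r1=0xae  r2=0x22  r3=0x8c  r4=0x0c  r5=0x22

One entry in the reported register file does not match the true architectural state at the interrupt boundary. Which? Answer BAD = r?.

after  0: r0=0xf2 r1=0xae r2=0xea r3=0x30 r4=0x7d r5=0x0d  N=0 Z=0
after  1: r0=0xf2 r1=0xae r2=0xea r3=0x30 r4=0x7d r5=0x22  N=0 Z=0
after  2: r0=0xf2 r1=0xae r2=0x22 r3=0x30 r4=0x7d r5=0x22  N=0 Z=0
after  3: r0=0xf2 r1=0xae r2=0x22 r3=0x30 r4=0xa2 r5=0x22  N=1 Z=0
after  4: r0=0xa2 r1=0xae r2=0x22 r3=0x30 r4=0xa2 r5=0x22  N=1 Z=0
after  5: r0=0xa2 r1=0xae r2=0x22 r3=0x8c r4=0xa2 r5=0x22  N=1 Z=0
after  6: r0=0xa2 r1=0xae r2=0x22 r3=0x8c r4=0xa2 r5=0x22  N=1 Z=0
after  7: r0=0xa2 r1=0xae r2=0x22 r3=0x8c r4=0x0c r5=0x22  N=0 Z=0
-- IRQ taken; context saved, return-PC = 8 --
mismatch: r0: reported 0x82 vs actual 0xa2

BAD = r0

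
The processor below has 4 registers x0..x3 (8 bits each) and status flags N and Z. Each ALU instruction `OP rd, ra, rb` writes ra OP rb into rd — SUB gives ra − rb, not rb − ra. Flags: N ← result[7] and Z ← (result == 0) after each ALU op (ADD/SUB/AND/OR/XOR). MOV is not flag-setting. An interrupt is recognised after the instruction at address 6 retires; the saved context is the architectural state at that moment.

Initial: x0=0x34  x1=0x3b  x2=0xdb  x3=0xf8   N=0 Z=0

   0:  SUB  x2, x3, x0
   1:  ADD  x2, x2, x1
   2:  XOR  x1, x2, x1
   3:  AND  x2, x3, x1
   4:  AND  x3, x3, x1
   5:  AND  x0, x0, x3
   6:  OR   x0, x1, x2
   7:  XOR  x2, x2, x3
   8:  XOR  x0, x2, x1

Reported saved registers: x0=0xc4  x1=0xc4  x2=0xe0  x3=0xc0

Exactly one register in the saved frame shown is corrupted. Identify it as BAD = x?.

after  0: x0=0x34 x1=0x3b x2=0xc4 x3=0xf8  N=1 Z=0
after  1: x0=0x34 x1=0x3b x2=0xff x3=0xf8  N=1 Z=0
after  2: x0=0x34 x1=0xc4 x2=0xff x3=0xf8  N=1 Z=0
after  3: x0=0x34 x1=0xc4 x2=0xc0 x3=0xf8  N=1 Z=0
after  4: x0=0x34 x1=0xc4 x2=0xc0 x3=0xc0  N=1 Z=0
after  5: x0=0x00 x1=0xc4 x2=0xc0 x3=0xc0  N=0 Z=1
after  6: x0=0xc4 x1=0xc4 x2=0xc0 x3=0xc0  N=1 Z=0
-- IRQ taken; context saved, return-PC = 7 --
mismatch: x2: reported 0xe0 vs actual 0xc0

BAD = x2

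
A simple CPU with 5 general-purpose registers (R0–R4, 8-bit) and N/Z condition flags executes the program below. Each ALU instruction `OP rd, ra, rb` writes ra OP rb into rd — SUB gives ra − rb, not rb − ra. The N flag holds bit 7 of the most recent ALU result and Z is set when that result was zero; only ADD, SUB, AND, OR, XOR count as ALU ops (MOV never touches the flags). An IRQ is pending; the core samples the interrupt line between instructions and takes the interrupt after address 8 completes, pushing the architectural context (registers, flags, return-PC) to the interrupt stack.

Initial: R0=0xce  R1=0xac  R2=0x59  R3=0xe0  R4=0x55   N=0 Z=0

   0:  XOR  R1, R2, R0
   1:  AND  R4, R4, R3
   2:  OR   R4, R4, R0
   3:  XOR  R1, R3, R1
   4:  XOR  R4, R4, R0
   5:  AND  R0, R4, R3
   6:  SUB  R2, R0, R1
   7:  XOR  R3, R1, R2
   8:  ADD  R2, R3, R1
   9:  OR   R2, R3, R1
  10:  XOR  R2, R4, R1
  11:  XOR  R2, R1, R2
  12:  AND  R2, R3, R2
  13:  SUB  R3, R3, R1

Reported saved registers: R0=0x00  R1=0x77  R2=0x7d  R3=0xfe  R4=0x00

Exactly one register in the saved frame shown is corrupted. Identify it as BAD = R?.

BAD = R2

after  0: R0=0xce R1=0x97 R2=0x59 R3=0xe0 R4=0x55  N=1 Z=0
after  1: R0=0xce R1=0x97 R2=0x59 R3=0xe0 R4=0x40  N=0 Z=0
after  2: R0=0xce R1=0x97 R2=0x59 R3=0xe0 R4=0xce  N=1 Z=0
after  3: R0=0xce R1=0x77 R2=0x59 R3=0xe0 R4=0xce  N=0 Z=0
after  4: R0=0xce R1=0x77 R2=0x59 R3=0xe0 R4=0x00  N=0 Z=1
after  5: R0=0x00 R1=0x77 R2=0x59 R3=0xe0 R4=0x00  N=0 Z=1
after  6: R0=0x00 R1=0x77 R2=0x89 R3=0xe0 R4=0x00  N=1 Z=0
after  7: R0=0x00 R1=0x77 R2=0x89 R3=0xfe R4=0x00  N=1 Z=0
after  8: R0=0x00 R1=0x77 R2=0x75 R3=0xfe R4=0x00  N=0 Z=0
-- IRQ taken; context saved, return-PC = 9 --
mismatch: R2: reported 0x7d vs actual 0x75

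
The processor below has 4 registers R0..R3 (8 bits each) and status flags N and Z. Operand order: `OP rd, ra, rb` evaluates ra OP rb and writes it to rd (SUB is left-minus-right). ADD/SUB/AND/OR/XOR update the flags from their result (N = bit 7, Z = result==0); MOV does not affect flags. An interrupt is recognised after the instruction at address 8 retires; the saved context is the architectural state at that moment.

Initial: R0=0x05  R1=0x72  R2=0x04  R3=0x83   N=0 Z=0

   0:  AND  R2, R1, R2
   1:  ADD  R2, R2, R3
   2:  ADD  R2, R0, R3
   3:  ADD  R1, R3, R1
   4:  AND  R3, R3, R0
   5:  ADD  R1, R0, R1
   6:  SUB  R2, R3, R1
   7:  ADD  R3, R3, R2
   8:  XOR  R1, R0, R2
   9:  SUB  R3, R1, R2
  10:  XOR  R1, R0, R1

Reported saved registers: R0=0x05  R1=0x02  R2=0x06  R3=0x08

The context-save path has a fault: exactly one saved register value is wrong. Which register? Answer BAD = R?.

BAD = R2

after  0: R0=0x05 R1=0x72 R2=0x00 R3=0x83  N=0 Z=1
after  1: R0=0x05 R1=0x72 R2=0x83 R3=0x83  N=1 Z=0
after  2: R0=0x05 R1=0x72 R2=0x88 R3=0x83  N=1 Z=0
after  3: R0=0x05 R1=0xf5 R2=0x88 R3=0x83  N=1 Z=0
after  4: R0=0x05 R1=0xf5 R2=0x88 R3=0x01  N=0 Z=0
after  5: R0=0x05 R1=0xfa R2=0x88 R3=0x01  N=1 Z=0
after  6: R0=0x05 R1=0xfa R2=0x07 R3=0x01  N=0 Z=0
after  7: R0=0x05 R1=0xfa R2=0x07 R3=0x08  N=0 Z=0
after  8: R0=0x05 R1=0x02 R2=0x07 R3=0x08  N=0 Z=0
-- IRQ taken; context saved, return-PC = 9 --
mismatch: R2: reported 0x06 vs actual 0x07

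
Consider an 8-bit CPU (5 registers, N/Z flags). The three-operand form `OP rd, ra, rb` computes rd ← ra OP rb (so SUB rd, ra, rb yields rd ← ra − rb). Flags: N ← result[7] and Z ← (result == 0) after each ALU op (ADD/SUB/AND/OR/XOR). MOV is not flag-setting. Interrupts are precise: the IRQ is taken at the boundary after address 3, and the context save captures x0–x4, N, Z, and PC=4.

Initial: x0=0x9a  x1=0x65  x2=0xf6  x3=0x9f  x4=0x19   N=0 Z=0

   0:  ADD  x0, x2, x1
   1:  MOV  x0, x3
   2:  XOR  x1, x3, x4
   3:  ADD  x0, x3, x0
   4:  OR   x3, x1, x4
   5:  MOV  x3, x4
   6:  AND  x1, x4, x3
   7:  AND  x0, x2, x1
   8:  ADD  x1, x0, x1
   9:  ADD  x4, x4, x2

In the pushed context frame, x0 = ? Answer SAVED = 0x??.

SAVED = 0x3e

after  0: x0=0x5b x1=0x65 x2=0xf6 x3=0x9f x4=0x19  N=0 Z=0
after  1: x0=0x9f x1=0x65 x2=0xf6 x3=0x9f x4=0x19  N=0 Z=0
after  2: x0=0x9f x1=0x86 x2=0xf6 x3=0x9f x4=0x19  N=1 Z=0
after  3: x0=0x3e x1=0x86 x2=0xf6 x3=0x9f x4=0x19  N=0 Z=0
-- IRQ taken; context saved, return-PC = 4 --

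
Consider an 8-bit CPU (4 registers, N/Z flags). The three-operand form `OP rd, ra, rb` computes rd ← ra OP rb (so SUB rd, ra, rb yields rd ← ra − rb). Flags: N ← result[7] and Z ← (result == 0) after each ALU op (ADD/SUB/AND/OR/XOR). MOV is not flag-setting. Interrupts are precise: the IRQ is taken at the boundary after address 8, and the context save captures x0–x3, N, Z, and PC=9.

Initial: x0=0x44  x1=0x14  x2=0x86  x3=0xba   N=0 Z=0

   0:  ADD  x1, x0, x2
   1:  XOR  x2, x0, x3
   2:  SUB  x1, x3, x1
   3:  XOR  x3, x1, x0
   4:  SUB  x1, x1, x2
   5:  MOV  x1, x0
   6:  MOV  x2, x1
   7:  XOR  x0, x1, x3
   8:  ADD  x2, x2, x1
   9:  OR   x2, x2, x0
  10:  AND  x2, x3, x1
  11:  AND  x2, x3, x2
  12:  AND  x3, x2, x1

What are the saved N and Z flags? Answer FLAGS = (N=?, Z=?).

FLAGS = (N=1, Z=0)

after  0: x0=0x44 x1=0xca x2=0x86 x3=0xba  N=1 Z=0
after  1: x0=0x44 x1=0xca x2=0xfe x3=0xba  N=1 Z=0
after  2: x0=0x44 x1=0xf0 x2=0xfe x3=0xba  N=1 Z=0
after  3: x0=0x44 x1=0xf0 x2=0xfe x3=0xb4  N=1 Z=0
after  4: x0=0x44 x1=0xf2 x2=0xfe x3=0xb4  N=1 Z=0
after  5: x0=0x44 x1=0x44 x2=0xfe x3=0xb4  N=1 Z=0
after  6: x0=0x44 x1=0x44 x2=0x44 x3=0xb4  N=1 Z=0
after  7: x0=0xf0 x1=0x44 x2=0x44 x3=0xb4  N=1 Z=0
after  8: x0=0xf0 x1=0x44 x2=0x88 x3=0xb4  N=1 Z=0
-- IRQ taken; context saved, return-PC = 9 --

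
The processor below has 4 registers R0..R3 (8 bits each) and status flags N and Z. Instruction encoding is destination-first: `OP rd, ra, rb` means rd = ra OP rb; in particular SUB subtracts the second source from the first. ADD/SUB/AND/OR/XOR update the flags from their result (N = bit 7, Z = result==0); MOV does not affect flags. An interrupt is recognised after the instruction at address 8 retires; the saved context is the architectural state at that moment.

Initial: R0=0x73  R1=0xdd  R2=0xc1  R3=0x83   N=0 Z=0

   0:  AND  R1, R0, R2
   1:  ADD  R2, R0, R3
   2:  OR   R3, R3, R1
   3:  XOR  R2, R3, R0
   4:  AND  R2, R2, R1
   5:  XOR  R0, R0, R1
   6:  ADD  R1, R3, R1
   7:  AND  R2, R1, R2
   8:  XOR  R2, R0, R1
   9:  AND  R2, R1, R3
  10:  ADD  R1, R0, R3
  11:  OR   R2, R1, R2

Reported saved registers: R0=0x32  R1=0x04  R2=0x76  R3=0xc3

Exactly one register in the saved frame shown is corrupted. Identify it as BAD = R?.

after  0: R0=0x73 R1=0x41 R2=0xc1 R3=0x83  N=0 Z=0
after  1: R0=0x73 R1=0x41 R2=0xf6 R3=0x83  N=1 Z=0
after  2: R0=0x73 R1=0x41 R2=0xf6 R3=0xc3  N=1 Z=0
after  3: R0=0x73 R1=0x41 R2=0xb0 R3=0xc3  N=1 Z=0
after  4: R0=0x73 R1=0x41 R2=0x00 R3=0xc3  N=0 Z=1
after  5: R0=0x32 R1=0x41 R2=0x00 R3=0xc3  N=0 Z=0
after  6: R0=0x32 R1=0x04 R2=0x00 R3=0xc3  N=0 Z=0
after  7: R0=0x32 R1=0x04 R2=0x00 R3=0xc3  N=0 Z=1
after  8: R0=0x32 R1=0x04 R2=0x36 R3=0xc3  N=0 Z=0
-- IRQ taken; context saved, return-PC = 9 --
mismatch: R2: reported 0x76 vs actual 0x36

BAD = R2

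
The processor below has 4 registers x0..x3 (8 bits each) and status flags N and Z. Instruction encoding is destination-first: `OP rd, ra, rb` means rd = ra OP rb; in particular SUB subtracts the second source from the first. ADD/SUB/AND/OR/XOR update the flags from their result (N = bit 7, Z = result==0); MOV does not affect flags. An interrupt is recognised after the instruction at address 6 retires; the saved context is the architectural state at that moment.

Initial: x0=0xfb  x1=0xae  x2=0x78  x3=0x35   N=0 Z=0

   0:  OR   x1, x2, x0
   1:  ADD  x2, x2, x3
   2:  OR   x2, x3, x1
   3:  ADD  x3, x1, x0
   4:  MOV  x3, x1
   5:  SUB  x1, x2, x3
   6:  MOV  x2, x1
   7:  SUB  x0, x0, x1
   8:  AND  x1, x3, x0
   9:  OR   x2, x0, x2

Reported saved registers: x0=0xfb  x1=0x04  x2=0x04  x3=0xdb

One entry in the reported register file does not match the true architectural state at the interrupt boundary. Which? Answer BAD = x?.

after  0: x0=0xfb x1=0xfb x2=0x78 x3=0x35  N=1 Z=0
after  1: x0=0xfb x1=0xfb x2=0xad x3=0x35  N=1 Z=0
after  2: x0=0xfb x1=0xfb x2=0xff x3=0x35  N=1 Z=0
after  3: x0=0xfb x1=0xfb x2=0xff x3=0xf6  N=1 Z=0
after  4: x0=0xfb x1=0xfb x2=0xff x3=0xfb  N=1 Z=0
after  5: x0=0xfb x1=0x04 x2=0xff x3=0xfb  N=0 Z=0
after  6: x0=0xfb x1=0x04 x2=0x04 x3=0xfb  N=0 Z=0
-- IRQ taken; context saved, return-PC = 7 --
mismatch: x3: reported 0xdb vs actual 0xfb

BAD = x3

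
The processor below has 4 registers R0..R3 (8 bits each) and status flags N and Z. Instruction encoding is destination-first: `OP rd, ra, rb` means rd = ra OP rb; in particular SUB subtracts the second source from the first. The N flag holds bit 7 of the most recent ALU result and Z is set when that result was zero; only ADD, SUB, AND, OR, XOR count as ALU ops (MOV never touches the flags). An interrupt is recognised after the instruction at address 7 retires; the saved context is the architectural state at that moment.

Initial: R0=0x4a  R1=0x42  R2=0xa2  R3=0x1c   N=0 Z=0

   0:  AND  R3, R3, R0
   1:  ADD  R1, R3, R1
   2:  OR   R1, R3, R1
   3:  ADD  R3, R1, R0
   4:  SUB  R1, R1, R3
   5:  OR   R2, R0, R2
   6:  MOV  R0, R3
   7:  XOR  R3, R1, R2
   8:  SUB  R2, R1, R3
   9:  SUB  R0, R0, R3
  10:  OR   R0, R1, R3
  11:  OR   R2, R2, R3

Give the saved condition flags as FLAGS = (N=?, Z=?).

after  0: R0=0x4a R1=0x42 R2=0xa2 R3=0x08  N=0 Z=0
after  1: R0=0x4a R1=0x4a R2=0xa2 R3=0x08  N=0 Z=0
after  2: R0=0x4a R1=0x4a R2=0xa2 R3=0x08  N=0 Z=0
after  3: R0=0x4a R1=0x4a R2=0xa2 R3=0x94  N=1 Z=0
after  4: R0=0x4a R1=0xb6 R2=0xa2 R3=0x94  N=1 Z=0
after  5: R0=0x4a R1=0xb6 R2=0xea R3=0x94  N=1 Z=0
after  6: R0=0x94 R1=0xb6 R2=0xea R3=0x94  N=1 Z=0
after  7: R0=0x94 R1=0xb6 R2=0xea R3=0x5c  N=0 Z=0
-- IRQ taken; context saved, return-PC = 8 --

FLAGS = (N=0, Z=0)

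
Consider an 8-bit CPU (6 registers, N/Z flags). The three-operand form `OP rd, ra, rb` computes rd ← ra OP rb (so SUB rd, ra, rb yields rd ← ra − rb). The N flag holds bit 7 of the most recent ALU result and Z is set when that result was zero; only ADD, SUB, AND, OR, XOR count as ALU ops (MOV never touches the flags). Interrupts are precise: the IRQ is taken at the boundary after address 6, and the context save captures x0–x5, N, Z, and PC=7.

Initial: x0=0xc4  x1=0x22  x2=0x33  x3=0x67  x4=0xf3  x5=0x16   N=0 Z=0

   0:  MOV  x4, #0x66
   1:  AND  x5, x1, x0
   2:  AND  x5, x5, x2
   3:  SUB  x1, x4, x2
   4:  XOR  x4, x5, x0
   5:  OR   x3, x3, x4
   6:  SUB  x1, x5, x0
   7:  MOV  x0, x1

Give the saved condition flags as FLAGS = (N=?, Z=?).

after  0: x0=0xc4 x1=0x22 x2=0x33 x3=0x67 x4=0x66 x5=0x16  N=0 Z=0
after  1: x0=0xc4 x1=0x22 x2=0x33 x3=0x67 x4=0x66 x5=0x00  N=0 Z=1
after  2: x0=0xc4 x1=0x22 x2=0x33 x3=0x67 x4=0x66 x5=0x00  N=0 Z=1
after  3: x0=0xc4 x1=0x33 x2=0x33 x3=0x67 x4=0x66 x5=0x00  N=0 Z=0
after  4: x0=0xc4 x1=0x33 x2=0x33 x3=0x67 x4=0xc4 x5=0x00  N=1 Z=0
after  5: x0=0xc4 x1=0x33 x2=0x33 x3=0xe7 x4=0xc4 x5=0x00  N=1 Z=0
after  6: x0=0xc4 x1=0x3c x2=0x33 x3=0xe7 x4=0xc4 x5=0x00  N=0 Z=0
-- IRQ taken; context saved, return-PC = 7 --

FLAGS = (N=0, Z=0)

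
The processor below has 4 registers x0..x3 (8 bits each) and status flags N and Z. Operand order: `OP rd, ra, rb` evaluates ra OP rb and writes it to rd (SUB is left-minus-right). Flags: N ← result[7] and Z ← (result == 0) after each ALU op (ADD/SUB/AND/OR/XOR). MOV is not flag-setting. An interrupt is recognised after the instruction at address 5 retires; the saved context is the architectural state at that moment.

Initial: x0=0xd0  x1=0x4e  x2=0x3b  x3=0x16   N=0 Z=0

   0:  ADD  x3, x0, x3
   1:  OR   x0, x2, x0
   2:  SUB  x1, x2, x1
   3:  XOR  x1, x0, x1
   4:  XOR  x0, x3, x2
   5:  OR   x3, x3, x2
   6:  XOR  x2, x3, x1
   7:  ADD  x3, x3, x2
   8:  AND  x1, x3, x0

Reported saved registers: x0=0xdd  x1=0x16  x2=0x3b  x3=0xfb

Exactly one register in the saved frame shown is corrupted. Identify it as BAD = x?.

after  0: x0=0xd0 x1=0x4e x2=0x3b x3=0xe6  N=1 Z=0
after  1: x0=0xfb x1=0x4e x2=0x3b x3=0xe6  N=1 Z=0
after  2: x0=0xfb x1=0xed x2=0x3b x3=0xe6  N=1 Z=0
after  3: x0=0xfb x1=0x16 x2=0x3b x3=0xe6  N=0 Z=0
after  4: x0=0xdd x1=0x16 x2=0x3b x3=0xe6  N=1 Z=0
after  5: x0=0xdd x1=0x16 x2=0x3b x3=0xff  N=1 Z=0
-- IRQ taken; context saved, return-PC = 6 --
mismatch: x3: reported 0xfb vs actual 0xff

BAD = x3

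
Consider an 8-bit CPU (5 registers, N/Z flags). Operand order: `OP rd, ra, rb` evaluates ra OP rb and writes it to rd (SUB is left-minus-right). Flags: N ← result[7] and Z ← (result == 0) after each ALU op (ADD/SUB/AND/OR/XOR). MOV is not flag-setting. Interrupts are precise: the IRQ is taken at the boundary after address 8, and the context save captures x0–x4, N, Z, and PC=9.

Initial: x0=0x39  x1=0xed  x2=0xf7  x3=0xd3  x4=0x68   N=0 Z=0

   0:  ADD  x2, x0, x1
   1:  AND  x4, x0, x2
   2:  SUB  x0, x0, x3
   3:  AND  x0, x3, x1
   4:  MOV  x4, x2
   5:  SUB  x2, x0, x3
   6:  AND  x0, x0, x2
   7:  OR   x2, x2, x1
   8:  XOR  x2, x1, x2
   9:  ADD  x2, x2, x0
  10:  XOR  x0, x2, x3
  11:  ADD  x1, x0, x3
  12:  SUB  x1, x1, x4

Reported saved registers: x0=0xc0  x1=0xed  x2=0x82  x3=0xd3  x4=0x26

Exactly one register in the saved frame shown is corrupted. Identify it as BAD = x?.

BAD = x2

after  0: x0=0x39 x1=0xed x2=0x26 x3=0xd3 x4=0x68  N=0 Z=0
after  1: x0=0x39 x1=0xed x2=0x26 x3=0xd3 x4=0x20  N=0 Z=0
after  2: x0=0x66 x1=0xed x2=0x26 x3=0xd3 x4=0x20  N=0 Z=0
after  3: x0=0xc1 x1=0xed x2=0x26 x3=0xd3 x4=0x20  N=1 Z=0
after  4: x0=0xc1 x1=0xed x2=0x26 x3=0xd3 x4=0x26  N=1 Z=0
after  5: x0=0xc1 x1=0xed x2=0xee x3=0xd3 x4=0x26  N=1 Z=0
after  6: x0=0xc0 x1=0xed x2=0xee x3=0xd3 x4=0x26  N=1 Z=0
after  7: x0=0xc0 x1=0xed x2=0xef x3=0xd3 x4=0x26  N=1 Z=0
after  8: x0=0xc0 x1=0xed x2=0x02 x3=0xd3 x4=0x26  N=0 Z=0
-- IRQ taken; context saved, return-PC = 9 --
mismatch: x2: reported 0x82 vs actual 0x02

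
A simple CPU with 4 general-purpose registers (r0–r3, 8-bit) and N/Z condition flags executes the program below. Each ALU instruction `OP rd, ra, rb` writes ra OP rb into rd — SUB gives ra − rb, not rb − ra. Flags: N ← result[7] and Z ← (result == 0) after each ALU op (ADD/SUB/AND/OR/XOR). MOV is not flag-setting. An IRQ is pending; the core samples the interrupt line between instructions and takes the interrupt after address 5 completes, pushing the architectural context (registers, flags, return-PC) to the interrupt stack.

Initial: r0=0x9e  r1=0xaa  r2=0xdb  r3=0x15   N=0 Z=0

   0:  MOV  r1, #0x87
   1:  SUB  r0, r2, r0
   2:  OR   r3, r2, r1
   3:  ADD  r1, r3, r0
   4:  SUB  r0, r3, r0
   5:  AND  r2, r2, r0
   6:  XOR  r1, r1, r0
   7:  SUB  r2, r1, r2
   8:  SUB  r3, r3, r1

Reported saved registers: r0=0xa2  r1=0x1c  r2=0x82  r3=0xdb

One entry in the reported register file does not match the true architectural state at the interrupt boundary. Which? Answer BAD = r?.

after  0: r0=0x9e r1=0x87 r2=0xdb r3=0x15  N=0 Z=0
after  1: r0=0x3d r1=0x87 r2=0xdb r3=0x15  N=0 Z=0
after  2: r0=0x3d r1=0x87 r2=0xdb r3=0xdf  N=1 Z=0
after  3: r0=0x3d r1=0x1c r2=0xdb r3=0xdf  N=0 Z=0
after  4: r0=0xa2 r1=0x1c r2=0xdb r3=0xdf  N=1 Z=0
after  5: r0=0xa2 r1=0x1c r2=0x82 r3=0xdf  N=1 Z=0
-- IRQ taken; context saved, return-PC = 6 --
mismatch: r3: reported 0xdb vs actual 0xdf

BAD = r3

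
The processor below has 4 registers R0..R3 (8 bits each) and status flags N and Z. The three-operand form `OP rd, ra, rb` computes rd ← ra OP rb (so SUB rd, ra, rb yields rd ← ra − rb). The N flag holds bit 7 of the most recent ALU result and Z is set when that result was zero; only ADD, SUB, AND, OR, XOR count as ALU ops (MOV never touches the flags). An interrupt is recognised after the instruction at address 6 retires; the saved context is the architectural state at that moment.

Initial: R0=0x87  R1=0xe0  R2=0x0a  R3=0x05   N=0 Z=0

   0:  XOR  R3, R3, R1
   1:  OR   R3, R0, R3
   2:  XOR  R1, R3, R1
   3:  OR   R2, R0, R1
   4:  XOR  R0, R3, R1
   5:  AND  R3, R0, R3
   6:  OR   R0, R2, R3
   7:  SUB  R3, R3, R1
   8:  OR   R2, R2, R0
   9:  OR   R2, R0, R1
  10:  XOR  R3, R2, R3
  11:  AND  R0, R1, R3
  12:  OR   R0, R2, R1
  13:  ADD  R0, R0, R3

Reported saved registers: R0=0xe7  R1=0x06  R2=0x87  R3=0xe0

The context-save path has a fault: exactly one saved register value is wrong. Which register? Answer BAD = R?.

BAD = R1

after  0: R0=0x87 R1=0xe0 R2=0x0a R3=0xe5  N=1 Z=0
after  1: R0=0x87 R1=0xe0 R2=0x0a R3=0xe7  N=1 Z=0
after  2: R0=0x87 R1=0x07 R2=0x0a R3=0xe7  N=0 Z=0
after  3: R0=0x87 R1=0x07 R2=0x87 R3=0xe7  N=1 Z=0
after  4: R0=0xe0 R1=0x07 R2=0x87 R3=0xe7  N=1 Z=0
after  5: R0=0xe0 R1=0x07 R2=0x87 R3=0xe0  N=1 Z=0
after  6: R0=0xe7 R1=0x07 R2=0x87 R3=0xe0  N=1 Z=0
-- IRQ taken; context saved, return-PC = 7 --
mismatch: R1: reported 0x06 vs actual 0x07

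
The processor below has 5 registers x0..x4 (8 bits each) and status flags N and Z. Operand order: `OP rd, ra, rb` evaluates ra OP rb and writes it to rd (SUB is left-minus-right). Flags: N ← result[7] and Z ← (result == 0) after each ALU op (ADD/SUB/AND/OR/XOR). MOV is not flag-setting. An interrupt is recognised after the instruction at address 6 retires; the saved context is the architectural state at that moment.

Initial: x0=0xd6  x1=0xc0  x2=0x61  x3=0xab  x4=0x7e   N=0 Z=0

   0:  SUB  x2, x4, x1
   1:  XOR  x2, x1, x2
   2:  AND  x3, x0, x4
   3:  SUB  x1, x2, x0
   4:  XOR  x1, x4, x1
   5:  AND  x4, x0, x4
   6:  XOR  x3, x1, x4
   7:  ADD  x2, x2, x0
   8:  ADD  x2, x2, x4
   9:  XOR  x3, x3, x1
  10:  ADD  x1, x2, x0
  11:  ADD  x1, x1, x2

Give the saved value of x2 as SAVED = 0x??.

SAVED = 0x7e

after  0: x0=0xd6 x1=0xc0 x2=0xbe x3=0xab x4=0x7e  N=1 Z=0
after  1: x0=0xd6 x1=0xc0 x2=0x7e x3=0xab x4=0x7e  N=0 Z=0
after  2: x0=0xd6 x1=0xc0 x2=0x7e x3=0x56 x4=0x7e  N=0 Z=0
after  3: x0=0xd6 x1=0xa8 x2=0x7e x3=0x56 x4=0x7e  N=1 Z=0
after  4: x0=0xd6 x1=0xd6 x2=0x7e x3=0x56 x4=0x7e  N=1 Z=0
after  5: x0=0xd6 x1=0xd6 x2=0x7e x3=0x56 x4=0x56  N=0 Z=0
after  6: x0=0xd6 x1=0xd6 x2=0x7e x3=0x80 x4=0x56  N=1 Z=0
-- IRQ taken; context saved, return-PC = 7 --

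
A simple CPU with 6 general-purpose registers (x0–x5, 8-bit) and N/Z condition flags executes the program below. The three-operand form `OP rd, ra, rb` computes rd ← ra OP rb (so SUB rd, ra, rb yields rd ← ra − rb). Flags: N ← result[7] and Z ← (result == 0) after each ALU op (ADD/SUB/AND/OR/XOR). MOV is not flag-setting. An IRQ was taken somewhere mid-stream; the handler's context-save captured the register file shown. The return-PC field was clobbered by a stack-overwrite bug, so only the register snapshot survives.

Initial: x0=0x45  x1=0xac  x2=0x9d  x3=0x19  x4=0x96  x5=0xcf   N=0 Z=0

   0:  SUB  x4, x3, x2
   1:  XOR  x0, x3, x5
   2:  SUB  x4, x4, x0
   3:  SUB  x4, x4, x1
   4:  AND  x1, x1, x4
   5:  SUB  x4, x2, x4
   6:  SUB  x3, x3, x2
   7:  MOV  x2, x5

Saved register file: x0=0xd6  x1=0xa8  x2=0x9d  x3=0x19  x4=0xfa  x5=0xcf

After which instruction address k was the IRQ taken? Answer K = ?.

K = 4

after  0: x0=0x45 x1=0xac x2=0x9d x3=0x19 x4=0x7c x5=0xcf  N=0 Z=0
after  1: x0=0xd6 x1=0xac x2=0x9d x3=0x19 x4=0x7c x5=0xcf  N=1 Z=0
after  2: x0=0xd6 x1=0xac x2=0x9d x3=0x19 x4=0xa6 x5=0xcf  N=1 Z=0
after  3: x0=0xd6 x1=0xac x2=0x9d x3=0x19 x4=0xfa x5=0xcf  N=1 Z=0
after  4: x0=0xd6 x1=0xa8 x2=0x9d x3=0x19 x4=0xfa x5=0xcf  N=1 Z=0
-- IRQ taken; context saved, return-PC = 5 --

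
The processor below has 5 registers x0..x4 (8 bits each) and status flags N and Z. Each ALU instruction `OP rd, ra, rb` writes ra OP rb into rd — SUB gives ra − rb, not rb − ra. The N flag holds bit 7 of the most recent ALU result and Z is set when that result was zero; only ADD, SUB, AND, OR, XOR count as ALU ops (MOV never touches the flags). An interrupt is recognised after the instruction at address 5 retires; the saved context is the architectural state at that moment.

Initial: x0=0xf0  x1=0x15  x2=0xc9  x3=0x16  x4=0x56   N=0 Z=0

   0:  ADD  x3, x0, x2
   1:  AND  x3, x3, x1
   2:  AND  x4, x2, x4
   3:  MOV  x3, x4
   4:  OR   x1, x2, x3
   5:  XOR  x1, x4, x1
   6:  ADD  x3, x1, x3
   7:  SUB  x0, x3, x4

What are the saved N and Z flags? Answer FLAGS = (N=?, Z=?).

after  0: x0=0xf0 x1=0x15 x2=0xc9 x3=0xb9 x4=0x56  N=1 Z=0
after  1: x0=0xf0 x1=0x15 x2=0xc9 x3=0x11 x4=0x56  N=0 Z=0
after  2: x0=0xf0 x1=0x15 x2=0xc9 x3=0x11 x4=0x40  N=0 Z=0
after  3: x0=0xf0 x1=0x15 x2=0xc9 x3=0x40 x4=0x40  N=0 Z=0
after  4: x0=0xf0 x1=0xc9 x2=0xc9 x3=0x40 x4=0x40  N=1 Z=0
after  5: x0=0xf0 x1=0x89 x2=0xc9 x3=0x40 x4=0x40  N=1 Z=0
-- IRQ taken; context saved, return-PC = 6 --

FLAGS = (N=1, Z=0)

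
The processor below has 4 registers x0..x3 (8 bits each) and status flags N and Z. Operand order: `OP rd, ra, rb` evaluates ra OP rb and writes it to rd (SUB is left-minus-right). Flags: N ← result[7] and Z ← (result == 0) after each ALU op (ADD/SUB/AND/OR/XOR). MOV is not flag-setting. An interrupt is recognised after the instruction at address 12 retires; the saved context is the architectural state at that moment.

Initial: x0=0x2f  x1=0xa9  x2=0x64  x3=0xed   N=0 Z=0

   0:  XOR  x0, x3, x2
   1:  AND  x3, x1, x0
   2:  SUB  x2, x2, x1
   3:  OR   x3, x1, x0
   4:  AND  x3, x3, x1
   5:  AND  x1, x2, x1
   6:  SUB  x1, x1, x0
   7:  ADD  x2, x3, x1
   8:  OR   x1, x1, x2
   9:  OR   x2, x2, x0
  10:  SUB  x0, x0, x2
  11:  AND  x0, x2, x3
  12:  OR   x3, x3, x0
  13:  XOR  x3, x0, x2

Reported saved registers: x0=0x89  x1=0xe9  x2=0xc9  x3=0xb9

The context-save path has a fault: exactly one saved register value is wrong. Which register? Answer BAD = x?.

after  0: x0=0x89 x1=0xa9 x2=0x64 x3=0xed  N=1 Z=0
after  1: x0=0x89 x1=0xa9 x2=0x64 x3=0x89  N=1 Z=0
after  2: x0=0x89 x1=0xa9 x2=0xbb x3=0x89  N=1 Z=0
after  3: x0=0x89 x1=0xa9 x2=0xbb x3=0xa9  N=1 Z=0
after  4: x0=0x89 x1=0xa9 x2=0xbb x3=0xa9  N=1 Z=0
after  5: x0=0x89 x1=0xa9 x2=0xbb x3=0xa9  N=1 Z=0
after  6: x0=0x89 x1=0x20 x2=0xbb x3=0xa9  N=0 Z=0
after  7: x0=0x89 x1=0x20 x2=0xc9 x3=0xa9  N=1 Z=0
after  8: x0=0x89 x1=0xe9 x2=0xc9 x3=0xa9  N=1 Z=0
after  9: x0=0x89 x1=0xe9 x2=0xc9 x3=0xa9  N=1 Z=0
after 10: x0=0xc0 x1=0xe9 x2=0xc9 x3=0xa9  N=1 Z=0
after 11: x0=0x89 x1=0xe9 x2=0xc9 x3=0xa9  N=1 Z=0
after 12: x0=0x89 x1=0xe9 x2=0xc9 x3=0xa9  N=1 Z=0
-- IRQ taken; context saved, return-PC = 13 --
mismatch: x3: reported 0xb9 vs actual 0xa9

BAD = x3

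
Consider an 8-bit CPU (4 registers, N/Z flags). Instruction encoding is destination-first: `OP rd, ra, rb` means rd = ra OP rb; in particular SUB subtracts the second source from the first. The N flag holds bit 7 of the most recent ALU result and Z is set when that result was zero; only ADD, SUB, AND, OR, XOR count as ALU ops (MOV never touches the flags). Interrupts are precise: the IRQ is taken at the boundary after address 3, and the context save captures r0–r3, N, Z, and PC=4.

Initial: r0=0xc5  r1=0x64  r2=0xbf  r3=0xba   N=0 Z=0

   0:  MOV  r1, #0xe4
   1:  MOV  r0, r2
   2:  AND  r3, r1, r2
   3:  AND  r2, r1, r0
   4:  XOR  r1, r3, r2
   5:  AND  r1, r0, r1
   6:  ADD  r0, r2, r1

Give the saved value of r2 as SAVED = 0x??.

SAVED = 0xa4

after  0: r0=0xc5 r1=0xe4 r2=0xbf r3=0xba  N=0 Z=0
after  1: r0=0xbf r1=0xe4 r2=0xbf r3=0xba  N=0 Z=0
after  2: r0=0xbf r1=0xe4 r2=0xbf r3=0xa4  N=1 Z=0
after  3: r0=0xbf r1=0xe4 r2=0xa4 r3=0xa4  N=1 Z=0
-- IRQ taken; context saved, return-PC = 4 --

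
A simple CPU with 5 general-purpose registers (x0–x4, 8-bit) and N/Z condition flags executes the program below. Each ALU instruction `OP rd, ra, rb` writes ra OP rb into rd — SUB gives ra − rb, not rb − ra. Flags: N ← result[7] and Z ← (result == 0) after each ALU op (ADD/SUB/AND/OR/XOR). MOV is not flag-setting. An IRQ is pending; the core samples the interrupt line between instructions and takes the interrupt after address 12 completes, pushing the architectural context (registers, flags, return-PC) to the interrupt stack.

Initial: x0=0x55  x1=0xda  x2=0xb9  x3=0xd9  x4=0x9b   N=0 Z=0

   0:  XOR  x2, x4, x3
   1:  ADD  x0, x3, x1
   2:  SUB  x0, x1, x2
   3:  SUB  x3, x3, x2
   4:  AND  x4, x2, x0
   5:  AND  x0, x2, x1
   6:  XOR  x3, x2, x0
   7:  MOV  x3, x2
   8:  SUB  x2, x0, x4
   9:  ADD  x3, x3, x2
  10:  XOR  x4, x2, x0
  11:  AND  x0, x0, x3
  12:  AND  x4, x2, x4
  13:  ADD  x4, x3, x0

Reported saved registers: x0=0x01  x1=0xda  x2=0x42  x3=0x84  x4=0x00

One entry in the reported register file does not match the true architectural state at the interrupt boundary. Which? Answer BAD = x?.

BAD = x0

after  0: x0=0x55 x1=0xda x2=0x42 x3=0xd9 x4=0x9b  N=0 Z=0
after  1: x0=0xb3 x1=0xda x2=0x42 x3=0xd9 x4=0x9b  N=1 Z=0
after  2: x0=0x98 x1=0xda x2=0x42 x3=0xd9 x4=0x9b  N=1 Z=0
after  3: x0=0x98 x1=0xda x2=0x42 x3=0x97 x4=0x9b  N=1 Z=0
after  4: x0=0x98 x1=0xda x2=0x42 x3=0x97 x4=0x00  N=0 Z=1
after  5: x0=0x42 x1=0xda x2=0x42 x3=0x97 x4=0x00  N=0 Z=0
after  6: x0=0x42 x1=0xda x2=0x42 x3=0x00 x4=0x00  N=0 Z=1
after  7: x0=0x42 x1=0xda x2=0x42 x3=0x42 x4=0x00  N=0 Z=1
after  8: x0=0x42 x1=0xda x2=0x42 x3=0x42 x4=0x00  N=0 Z=0
after  9: x0=0x42 x1=0xda x2=0x42 x3=0x84 x4=0x00  N=1 Z=0
after 10: x0=0x42 x1=0xda x2=0x42 x3=0x84 x4=0x00  N=0 Z=1
after 11: x0=0x00 x1=0xda x2=0x42 x3=0x84 x4=0x00  N=0 Z=1
after 12: x0=0x00 x1=0xda x2=0x42 x3=0x84 x4=0x00  N=0 Z=1
-- IRQ taken; context saved, return-PC = 13 --
mismatch: x0: reported 0x01 vs actual 0x00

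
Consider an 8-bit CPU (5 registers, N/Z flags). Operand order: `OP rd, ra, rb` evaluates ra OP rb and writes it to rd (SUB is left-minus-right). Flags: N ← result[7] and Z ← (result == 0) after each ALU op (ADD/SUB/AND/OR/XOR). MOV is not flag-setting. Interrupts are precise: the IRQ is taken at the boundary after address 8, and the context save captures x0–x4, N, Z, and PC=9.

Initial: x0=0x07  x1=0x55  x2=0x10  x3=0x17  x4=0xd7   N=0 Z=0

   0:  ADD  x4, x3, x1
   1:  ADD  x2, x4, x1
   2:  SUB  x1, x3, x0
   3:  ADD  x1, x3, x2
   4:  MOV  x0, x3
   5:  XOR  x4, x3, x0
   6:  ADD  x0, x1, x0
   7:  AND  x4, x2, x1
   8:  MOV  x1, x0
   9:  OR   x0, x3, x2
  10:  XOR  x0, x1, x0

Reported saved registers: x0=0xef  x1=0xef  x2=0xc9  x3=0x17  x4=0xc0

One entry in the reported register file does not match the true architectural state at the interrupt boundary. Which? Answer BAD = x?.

after  0: x0=0x07 x1=0x55 x2=0x10 x3=0x17 x4=0x6c  N=0 Z=0
after  1: x0=0x07 x1=0x55 x2=0xc1 x3=0x17 x4=0x6c  N=1 Z=0
after  2: x0=0x07 x1=0x10 x2=0xc1 x3=0x17 x4=0x6c  N=0 Z=0
after  3: x0=0x07 x1=0xd8 x2=0xc1 x3=0x17 x4=0x6c  N=1 Z=0
after  4: x0=0x17 x1=0xd8 x2=0xc1 x3=0x17 x4=0x6c  N=1 Z=0
after  5: x0=0x17 x1=0xd8 x2=0xc1 x3=0x17 x4=0x00  N=0 Z=1
after  6: x0=0xef x1=0xd8 x2=0xc1 x3=0x17 x4=0x00  N=1 Z=0
after  7: x0=0xef x1=0xd8 x2=0xc1 x3=0x17 x4=0xc0  N=1 Z=0
after  8: x0=0xef x1=0xef x2=0xc1 x3=0x17 x4=0xc0  N=1 Z=0
-- IRQ taken; context saved, return-PC = 9 --
mismatch: x2: reported 0xc9 vs actual 0xc1

BAD = x2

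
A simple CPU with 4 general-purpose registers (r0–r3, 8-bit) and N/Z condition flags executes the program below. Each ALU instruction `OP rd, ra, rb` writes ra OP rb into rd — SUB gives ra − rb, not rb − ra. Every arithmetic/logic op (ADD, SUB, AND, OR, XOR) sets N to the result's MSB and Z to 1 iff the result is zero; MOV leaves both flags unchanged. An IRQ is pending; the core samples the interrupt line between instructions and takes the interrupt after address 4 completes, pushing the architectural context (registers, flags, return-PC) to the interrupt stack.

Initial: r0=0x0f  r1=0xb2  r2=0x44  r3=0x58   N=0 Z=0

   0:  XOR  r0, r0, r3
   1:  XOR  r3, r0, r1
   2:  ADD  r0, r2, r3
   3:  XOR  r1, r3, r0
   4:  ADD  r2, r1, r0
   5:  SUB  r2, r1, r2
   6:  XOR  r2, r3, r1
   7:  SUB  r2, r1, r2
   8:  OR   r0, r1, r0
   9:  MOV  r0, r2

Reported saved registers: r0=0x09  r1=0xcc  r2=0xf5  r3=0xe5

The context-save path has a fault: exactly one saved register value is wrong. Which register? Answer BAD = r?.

BAD = r0

after  0: r0=0x57 r1=0xb2 r2=0x44 r3=0x58  N=0 Z=0
after  1: r0=0x57 r1=0xb2 r2=0x44 r3=0xe5  N=1 Z=0
after  2: r0=0x29 r1=0xb2 r2=0x44 r3=0xe5  N=0 Z=0
after  3: r0=0x29 r1=0xcc r2=0x44 r3=0xe5  N=1 Z=0
after  4: r0=0x29 r1=0xcc r2=0xf5 r3=0xe5  N=1 Z=0
-- IRQ taken; context saved, return-PC = 5 --
mismatch: r0: reported 0x09 vs actual 0x29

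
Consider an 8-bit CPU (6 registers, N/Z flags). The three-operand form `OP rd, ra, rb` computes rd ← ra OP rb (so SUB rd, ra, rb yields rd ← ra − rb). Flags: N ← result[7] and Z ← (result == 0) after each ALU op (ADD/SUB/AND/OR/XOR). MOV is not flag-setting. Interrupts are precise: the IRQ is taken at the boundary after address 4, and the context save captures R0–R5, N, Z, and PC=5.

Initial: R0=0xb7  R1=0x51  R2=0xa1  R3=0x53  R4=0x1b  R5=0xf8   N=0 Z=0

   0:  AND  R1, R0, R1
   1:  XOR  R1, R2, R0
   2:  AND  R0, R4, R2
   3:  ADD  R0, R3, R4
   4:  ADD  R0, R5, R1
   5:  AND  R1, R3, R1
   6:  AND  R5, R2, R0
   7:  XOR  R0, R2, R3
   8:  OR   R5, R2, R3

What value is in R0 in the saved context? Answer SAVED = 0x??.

after  0: R0=0xb7 R1=0x11 R2=0xa1 R3=0x53 R4=0x1b R5=0xf8  N=0 Z=0
after  1: R0=0xb7 R1=0x16 R2=0xa1 R3=0x53 R4=0x1b R5=0xf8  N=0 Z=0
after  2: R0=0x01 R1=0x16 R2=0xa1 R3=0x53 R4=0x1b R5=0xf8  N=0 Z=0
after  3: R0=0x6e R1=0x16 R2=0xa1 R3=0x53 R4=0x1b R5=0xf8  N=0 Z=0
after  4: R0=0x0e R1=0x16 R2=0xa1 R3=0x53 R4=0x1b R5=0xf8  N=0 Z=0
-- IRQ taken; context saved, return-PC = 5 --

SAVED = 0x0e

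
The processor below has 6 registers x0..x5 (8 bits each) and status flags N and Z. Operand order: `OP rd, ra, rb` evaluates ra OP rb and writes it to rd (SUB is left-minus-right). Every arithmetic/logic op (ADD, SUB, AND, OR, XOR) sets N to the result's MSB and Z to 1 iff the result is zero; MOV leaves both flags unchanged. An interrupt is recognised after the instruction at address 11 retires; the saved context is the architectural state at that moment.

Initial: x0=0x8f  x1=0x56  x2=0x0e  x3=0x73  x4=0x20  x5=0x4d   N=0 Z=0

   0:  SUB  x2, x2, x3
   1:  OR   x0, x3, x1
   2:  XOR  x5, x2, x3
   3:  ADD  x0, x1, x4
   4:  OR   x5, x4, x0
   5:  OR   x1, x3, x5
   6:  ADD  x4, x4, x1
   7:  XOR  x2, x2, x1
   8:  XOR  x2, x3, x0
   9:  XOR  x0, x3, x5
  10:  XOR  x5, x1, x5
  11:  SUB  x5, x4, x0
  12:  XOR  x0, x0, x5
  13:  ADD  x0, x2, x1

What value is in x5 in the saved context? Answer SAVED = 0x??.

SAVED = 0x92

after  0: x0=0x8f x1=0x56 x2=0x9b x3=0x73 x4=0x20 x5=0x4d  N=1 Z=0
after  1: x0=0x77 x1=0x56 x2=0x9b x3=0x73 x4=0x20 x5=0x4d  N=0 Z=0
after  2: x0=0x77 x1=0x56 x2=0x9b x3=0x73 x4=0x20 x5=0xe8  N=1 Z=0
after  3: x0=0x76 x1=0x56 x2=0x9b x3=0x73 x4=0x20 x5=0xe8  N=0 Z=0
after  4: x0=0x76 x1=0x56 x2=0x9b x3=0x73 x4=0x20 x5=0x76  N=0 Z=0
after  5: x0=0x76 x1=0x77 x2=0x9b x3=0x73 x4=0x20 x5=0x76  N=0 Z=0
after  6: x0=0x76 x1=0x77 x2=0x9b x3=0x73 x4=0x97 x5=0x76  N=1 Z=0
after  7: x0=0x76 x1=0x77 x2=0xec x3=0x73 x4=0x97 x5=0x76  N=1 Z=0
after  8: x0=0x76 x1=0x77 x2=0x05 x3=0x73 x4=0x97 x5=0x76  N=0 Z=0
after  9: x0=0x05 x1=0x77 x2=0x05 x3=0x73 x4=0x97 x5=0x76  N=0 Z=0
after 10: x0=0x05 x1=0x77 x2=0x05 x3=0x73 x4=0x97 x5=0x01  N=0 Z=0
after 11: x0=0x05 x1=0x77 x2=0x05 x3=0x73 x4=0x97 x5=0x92  N=1 Z=0
-- IRQ taken; context saved, return-PC = 12 --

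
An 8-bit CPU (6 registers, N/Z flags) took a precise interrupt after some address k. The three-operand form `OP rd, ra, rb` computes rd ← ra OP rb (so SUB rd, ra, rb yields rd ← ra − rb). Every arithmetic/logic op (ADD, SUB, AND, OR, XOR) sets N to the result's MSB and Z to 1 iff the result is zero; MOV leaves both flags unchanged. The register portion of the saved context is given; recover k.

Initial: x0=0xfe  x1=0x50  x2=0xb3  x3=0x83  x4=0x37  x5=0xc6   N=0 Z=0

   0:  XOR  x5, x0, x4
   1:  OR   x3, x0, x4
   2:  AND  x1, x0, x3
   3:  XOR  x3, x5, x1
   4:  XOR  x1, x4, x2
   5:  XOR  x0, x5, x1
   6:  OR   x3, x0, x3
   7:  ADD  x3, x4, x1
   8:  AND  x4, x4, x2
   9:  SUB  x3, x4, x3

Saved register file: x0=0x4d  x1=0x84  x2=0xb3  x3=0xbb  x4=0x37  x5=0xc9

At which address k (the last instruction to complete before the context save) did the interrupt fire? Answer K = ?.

K = 7

after  0: x0=0xfe x1=0x50 x2=0xb3 x3=0x83 x4=0x37 x5=0xc9  N=1 Z=0
after  1: x0=0xfe x1=0x50 x2=0xb3 x3=0xff x4=0x37 x5=0xc9  N=1 Z=0
after  2: x0=0xfe x1=0xfe x2=0xb3 x3=0xff x4=0x37 x5=0xc9  N=1 Z=0
after  3: x0=0xfe x1=0xfe x2=0xb3 x3=0x37 x4=0x37 x5=0xc9  N=0 Z=0
after  4: x0=0xfe x1=0x84 x2=0xb3 x3=0x37 x4=0x37 x5=0xc9  N=1 Z=0
after  5: x0=0x4d x1=0x84 x2=0xb3 x3=0x37 x4=0x37 x5=0xc9  N=0 Z=0
after  6: x0=0x4d x1=0x84 x2=0xb3 x3=0x7f x4=0x37 x5=0xc9  N=0 Z=0
after  7: x0=0x4d x1=0x84 x2=0xb3 x3=0xbb x4=0x37 x5=0xc9  N=1 Z=0
-- IRQ taken; context saved, return-PC = 8 --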